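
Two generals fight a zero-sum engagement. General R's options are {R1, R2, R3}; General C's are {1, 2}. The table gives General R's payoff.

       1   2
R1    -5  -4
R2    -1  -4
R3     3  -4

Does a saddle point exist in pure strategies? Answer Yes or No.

Row minima: R1 → -5, R2 → -4, R3 → -4; maximin = -4.
Column maxima: 1 → 3, 2 → -4; minimax = -4.
maximin = minimax = -4, so a saddle point exists.

Yes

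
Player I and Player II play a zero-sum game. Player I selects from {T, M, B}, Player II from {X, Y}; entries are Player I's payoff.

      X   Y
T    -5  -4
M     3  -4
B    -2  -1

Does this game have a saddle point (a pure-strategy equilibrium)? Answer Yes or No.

No

Row minima: T → -5, M → -4, B → -2; maximin = -2.
Column maxima: X → 3, Y → -1; minimax = -1.
-2 ≠ -1, so no pure-strategy equilibrium exists.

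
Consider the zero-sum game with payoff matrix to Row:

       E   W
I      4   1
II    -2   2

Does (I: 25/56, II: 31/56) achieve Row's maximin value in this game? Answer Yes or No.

Against E this mix gives (25/56)·4 + (31/56)·(-2) = 19/28.
Against W this mix gives (25/56)·1 + (31/56)·2 = 87/56.
Column will play E, holding Row to 19/28. Shifting weight toward the row that does better against E would raise this floor (the equalizing mix achieves 10/7 against both E and W), so the proposed strategy is not optimal.

No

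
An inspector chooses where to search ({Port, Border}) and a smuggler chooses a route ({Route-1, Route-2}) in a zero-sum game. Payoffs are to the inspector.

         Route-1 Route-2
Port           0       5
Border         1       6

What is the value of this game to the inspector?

1

Row minima: Port → 0, Border → 1; maximin = 1.
Column maxima: Route-1 → 1, Route-2 → 6; minimax = 1.
Since maximin = minimax = 1, there is a saddle point and the value is 1.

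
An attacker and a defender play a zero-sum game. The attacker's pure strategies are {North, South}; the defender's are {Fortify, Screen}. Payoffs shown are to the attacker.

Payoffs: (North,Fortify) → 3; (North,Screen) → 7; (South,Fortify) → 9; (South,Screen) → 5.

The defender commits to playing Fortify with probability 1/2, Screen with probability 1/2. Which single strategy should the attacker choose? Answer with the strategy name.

South

Expected payoff of North: (1/2)·3 + (1/2)·7 = 5.
Expected payoff of South: (1/2)·9 + (1/2)·5 = 7.
The largest is 7, so the attacker's best response is South.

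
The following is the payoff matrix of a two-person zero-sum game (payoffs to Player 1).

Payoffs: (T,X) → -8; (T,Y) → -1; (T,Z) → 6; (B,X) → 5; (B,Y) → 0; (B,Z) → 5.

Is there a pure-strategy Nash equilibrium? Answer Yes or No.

Row minima: T → -8, B → 0; maximin = 0.
Column maxima: X → 5, Y → 0, Z → 6; minimax = 0.
maximin = minimax = 0, so a saddle point exists.

Yes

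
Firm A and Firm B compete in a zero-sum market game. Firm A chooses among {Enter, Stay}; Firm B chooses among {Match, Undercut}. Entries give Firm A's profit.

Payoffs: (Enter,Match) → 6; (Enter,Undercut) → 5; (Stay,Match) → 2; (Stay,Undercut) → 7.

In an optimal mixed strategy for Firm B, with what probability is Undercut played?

Row minima: Enter → 5, Stay → 2; maximin = 5.
Column maxima: Match → 6, Undercut → 7; minimax = 6.
5 ≠ 6, so there is no saddle point; optimal play is mixed.
Let Firm A play Enter with probability p. Expected payoff against Match: 6p + 2(1−p) = 4p + 2; against Undercut: 5p + 7(1−p) = −2p + 7.
Setting these equal: 4p + 2 = −2p + 7 ⇒ 6p = 5 ⇒ p = 5/6, and the value is (4)·(5/6) + 2 = 16/3.
For Firm B: with q = P(Match), equating Enter's and Stay's payoffs gives q + 5 = −5q + 7 ⇒ q = 1/3.

2/3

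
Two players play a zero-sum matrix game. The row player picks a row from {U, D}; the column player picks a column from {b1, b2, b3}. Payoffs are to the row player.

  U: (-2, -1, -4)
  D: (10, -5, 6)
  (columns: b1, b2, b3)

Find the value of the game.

Row minima: U → -4, D → -5; maximin = -4.
Column maxima: b1 → 10, b2 → -1, b3 → 6; minimax = -1.
-4 ≠ -1, so there is no saddle point; optimal play is mixed.
b1 is strictly dominated by b3 (it gives the row player strictly more in every row), so the column player never plays it.
On the remaining 2×2 (U, D vs b2, b3):
Let the row player play U with probability p. Expected payoff against b2: (-1)p + (-5)(1−p) = 4p − 5; against b3: (-4)p + 6(1−p) = −10p + 6.
Setting these equal: 4p − 5 = −10p + 6 ⇒ 14p = 11 ⇒ p = 11/14, and the value is (4)·(11/14) − 5 = -13/7.
For the column player: with q = P(b2), equating U's and D's payoffs gives 3q − 4 = −11q + 6 ⇒ q = 5/7.

-13/7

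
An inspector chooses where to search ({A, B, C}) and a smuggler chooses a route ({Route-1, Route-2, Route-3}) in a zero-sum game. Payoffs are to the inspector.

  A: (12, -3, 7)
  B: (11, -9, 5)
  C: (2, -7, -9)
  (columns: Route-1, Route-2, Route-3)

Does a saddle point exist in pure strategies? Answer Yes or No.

Row minima: A → -3, B → -9, C → -9; maximin = -3.
Column maxima: Route-1 → 12, Route-2 → -3, Route-3 → 7; minimax = -3.
maximin = minimax = -3, so a saddle point exists.

Yes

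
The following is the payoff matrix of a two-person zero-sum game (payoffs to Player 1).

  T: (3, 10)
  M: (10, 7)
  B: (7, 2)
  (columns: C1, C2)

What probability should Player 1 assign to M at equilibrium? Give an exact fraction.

7/10

Row minima: T → 3, M → 7, B → 2; maximin = 7.
Column maxima: C1 → 10, C2 → 10; minimax = 10.
7 ≠ 10, so there is no saddle point; optimal play is mixed.
B is strictly dominated by M, so Player 1 never plays it.
On the remaining 2×2 (T, M vs C1, C2):
Let Player 1 play T with probability p. Expected payoff against C1: 3p + 10(1−p) = −7p + 10; against C2: 10p + 7(1−p) = 3p + 7.
Setting these equal: −7p + 10 = 3p + 7 ⇒ −10p = -3 ⇒ p = 3/10, and the value is (-7)·(3/10) + 10 = 79/10.
For Player 2: with q = P(C1), equating T's and M's payoffs gives −7q + 10 = 3q + 7 ⇒ q = 3/10.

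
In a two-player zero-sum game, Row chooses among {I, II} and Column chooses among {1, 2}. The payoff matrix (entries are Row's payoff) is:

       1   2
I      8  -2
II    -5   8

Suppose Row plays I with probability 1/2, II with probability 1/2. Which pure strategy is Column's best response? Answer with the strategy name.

If Column plays 1, Row's expected payoff is (1/2)·8 + (1/2)·(-5) = 3/2.
If Column plays 2, Row's expected payoff is (1/2)·(-2) + (1/2)·8 = 3.
Column minimizes Row's payoff; the smallest is 3/2, so the best response is 1.

1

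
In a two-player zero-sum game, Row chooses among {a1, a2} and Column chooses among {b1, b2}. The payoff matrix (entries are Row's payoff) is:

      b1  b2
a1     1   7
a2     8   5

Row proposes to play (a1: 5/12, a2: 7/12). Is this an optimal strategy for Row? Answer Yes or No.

Against b1 this mix gives (5/12)·1 + (7/12)·8 = 61/12.
Against b2 this mix gives (5/12)·7 + (7/12)·5 = 35/6.
Column will play b1, holding Row to 61/12. Shifting weight toward the row that does better against b1 would raise this floor (the equalizing mix achieves 17/3 against both b1 and b2), so the proposed strategy is not optimal.

No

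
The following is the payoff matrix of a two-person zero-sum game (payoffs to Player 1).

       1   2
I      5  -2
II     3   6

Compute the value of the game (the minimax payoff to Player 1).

Row minima: I → -2, II → 3; maximin = 3.
Column maxima: 1 → 5, 2 → 6; minimax = 5.
3 ≠ 5, so there is no saddle point; optimal play is mixed.
Let Player 1 play I with probability p. Expected payoff against 1: 5p + 3(1−p) = 2p + 3; against 2: (-2)p + 6(1−p) = −8p + 6.
Setting these equal: 2p + 3 = −8p + 6 ⇒ 10p = 3 ⇒ p = 3/10, and the value is (2)·(3/10) + 3 = 18/5.
For Player 2: with q = P(1), equating I's and II's payoffs gives 7q − 2 = −3q + 6 ⇒ q = 4/5.

18/5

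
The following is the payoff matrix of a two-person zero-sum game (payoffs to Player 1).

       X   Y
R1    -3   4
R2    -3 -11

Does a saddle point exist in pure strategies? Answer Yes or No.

Yes

Row minima: R1 → -3, R2 → -11; maximin = -3.
Column maxima: X → -3, Y → 4; minimax = -3.
maximin = minimax = -3, so a saddle point exists.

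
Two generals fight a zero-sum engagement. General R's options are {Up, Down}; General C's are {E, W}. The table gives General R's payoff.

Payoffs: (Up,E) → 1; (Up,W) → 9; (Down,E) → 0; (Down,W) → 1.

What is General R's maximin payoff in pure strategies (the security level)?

1

Row minima: Up → 1, Down → 0.
The best of these is 1.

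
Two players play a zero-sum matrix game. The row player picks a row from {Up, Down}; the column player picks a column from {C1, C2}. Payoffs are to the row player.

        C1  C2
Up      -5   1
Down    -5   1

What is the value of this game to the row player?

-5

Row minima: Up → -5, Down → -5; maximin = -5.
Column maxima: C1 → -5, C2 → 1; minimax = -5.
Since maximin = minimax = -5, there is a saddle point and the value is -5.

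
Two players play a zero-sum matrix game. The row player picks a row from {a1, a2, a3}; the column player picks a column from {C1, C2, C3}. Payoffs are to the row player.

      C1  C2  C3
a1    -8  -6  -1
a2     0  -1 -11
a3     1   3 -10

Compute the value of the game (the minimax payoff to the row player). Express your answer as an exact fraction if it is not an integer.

Row minima: a1 → -8, a2 → -11, a3 → -10; maximin = -8.
Column maxima: C1 → 1, C2 → 3, C3 → -1; minimax = -1.
-8 ≠ -1, so there is no saddle point; optimal play is mixed.
a2 is strictly dominated by a3, so the row player never plays it.
With a2 eliminated, C2 is strictly dominated by C1 (it gives the row player strictly more in every remaining row), so the column player never plays it.
On the remaining 2×2 (a1, a3 vs C1, C3):
Let the row player play a1 with probability p. Expected payoff against C1: (-8)p + 1(1−p) = −9p + 1; against C3: (-1)p + (-10)(1−p) = 9p − 10.
Setting these equal: −9p + 1 = 9p − 10 ⇒ −18p = -11 ⇒ p = 11/18, and the value is (-9)·(11/18) + 1 = -9/2.
For the column player: with q = P(C1), equating a1's and a3's payoffs gives −7q − 1 = 11q − 10 ⇒ q = 1/2.

-9/2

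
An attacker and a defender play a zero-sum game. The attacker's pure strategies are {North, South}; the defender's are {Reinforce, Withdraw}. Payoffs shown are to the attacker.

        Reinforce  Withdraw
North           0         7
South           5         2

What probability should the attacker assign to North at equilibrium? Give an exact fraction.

Row minima: North → 0, South → 2; maximin = 2.
Column maxima: Reinforce → 5, Withdraw → 7; minimax = 5.
2 ≠ 5, so there is no saddle point; optimal play is mixed.
Let the attacker play North with probability p. Expected payoff against Reinforce: 0p + 5(1−p) = −5p + 5; against Withdraw: 7p + 2(1−p) = 5p + 2.
Setting these equal: −5p + 5 = 5p + 2 ⇒ −10p = -3 ⇒ p = 3/10, and the value is (-5)·(3/10) + 5 = 7/2.
For the defender: with q = P(Reinforce), equating North's and South's payoffs gives −7q + 7 = 3q + 2 ⇒ q = 1/2.

3/10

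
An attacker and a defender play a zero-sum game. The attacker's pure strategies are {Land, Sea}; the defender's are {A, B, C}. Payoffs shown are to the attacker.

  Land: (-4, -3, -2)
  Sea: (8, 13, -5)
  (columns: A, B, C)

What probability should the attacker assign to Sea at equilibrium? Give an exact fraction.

Row minima: Land → -4, Sea → -5; maximin = -4.
Column maxima: A → 8, B → 13, C → -2; minimax = -2.
-4 ≠ -2, so there is no saddle point; optimal play is mixed.
B is strictly dominated by A (it gives the attacker strictly more in every row), so the defender never plays it.
On the remaining 2×2 (Land, Sea vs A, C):
Let the attacker play Land with probability p. Expected payoff against A: (-4)p + 8(1−p) = −12p + 8; against C: (-2)p + (-5)(1−p) = 3p − 5.
Setting these equal: −12p + 8 = 3p − 5 ⇒ −15p = -13 ⇒ p = 13/15, and the value is (-12)·(13/15) + 8 = -12/5.
For the defender: with q = P(A), equating Land's and Sea's payoffs gives −2q − 2 = 13q − 5 ⇒ q = 1/5.

2/15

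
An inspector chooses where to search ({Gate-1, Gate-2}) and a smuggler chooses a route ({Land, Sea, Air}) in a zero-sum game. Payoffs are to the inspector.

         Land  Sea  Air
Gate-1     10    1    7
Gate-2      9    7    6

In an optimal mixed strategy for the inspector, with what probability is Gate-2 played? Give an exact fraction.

6/7

Row minima: Gate-1 → 1, Gate-2 → 6; maximin = 6.
Column maxima: Land → 10, Sea → 7, Air → 7; minimax = 7.
6 ≠ 7, so there is no saddle point; optimal play is mixed.
Land is strictly dominated by Sea (it gives the inspector strictly more in every row), so the smuggler never plays it.
On the remaining 2×2 (Gate-1, Gate-2 vs Sea, Air):
Let the inspector play Gate-1 with probability p. Expected payoff against Sea: 1p + 7(1−p) = −6p + 7; against Air: 7p + 6(1−p) = p + 6.
Setting these equal: −6p + 7 = p + 6 ⇒ −7p = -1 ⇒ p = 1/7, and the value is (-6)·(1/7) + 7 = 43/7.
For the smuggler: with q = P(Sea), equating Gate-1's and Gate-2's payoffs gives −6q + 7 = q + 6 ⇒ q = 1/7.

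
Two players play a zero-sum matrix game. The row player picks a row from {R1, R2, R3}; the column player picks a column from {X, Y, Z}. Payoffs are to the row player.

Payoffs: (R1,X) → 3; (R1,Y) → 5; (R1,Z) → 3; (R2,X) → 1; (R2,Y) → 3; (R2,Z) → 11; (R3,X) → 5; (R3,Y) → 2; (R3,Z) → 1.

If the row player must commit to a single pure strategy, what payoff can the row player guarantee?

Row minima: R1 → 3, R2 → 1, R3 → 1.
The best of these is 3.

3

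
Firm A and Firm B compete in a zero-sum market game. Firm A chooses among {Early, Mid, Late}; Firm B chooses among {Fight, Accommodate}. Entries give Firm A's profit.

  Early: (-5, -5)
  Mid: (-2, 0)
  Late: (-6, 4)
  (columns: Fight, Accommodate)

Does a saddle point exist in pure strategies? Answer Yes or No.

Yes

Row minima: Early → -5, Mid → -2, Late → -6; maximin = -2.
Column maxima: Fight → -2, Accommodate → 4; minimax = -2.
maximin = minimax = -2, so a saddle point exists.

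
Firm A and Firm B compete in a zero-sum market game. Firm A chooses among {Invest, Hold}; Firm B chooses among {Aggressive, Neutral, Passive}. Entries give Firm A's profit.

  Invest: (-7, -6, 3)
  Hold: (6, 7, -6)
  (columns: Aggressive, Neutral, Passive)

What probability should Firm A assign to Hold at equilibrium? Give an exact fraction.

Row minima: Invest → -7, Hold → -6; maximin = -6.
Column maxima: Aggressive → 6, Neutral → 7, Passive → 3; minimax = 3.
-6 ≠ 3, so there is no saddle point; optimal play is mixed.
Neutral is strictly dominated by Aggressive (it gives Firm A strictly more in every row), so Firm B never plays it.
On the remaining 2×2 (Invest, Hold vs Aggressive, Passive):
Let Firm A play Invest with probability p. Expected payoff against Aggressive: (-7)p + 6(1−p) = −13p + 6; against Passive: 3p + (-6)(1−p) = 9p − 6.
Setting these equal: −13p + 6 = 9p − 6 ⇒ −22p = -12 ⇒ p = 6/11, and the value is (-13)·(6/11) + 6 = -12/11.
For Firm B: with q = P(Aggressive), equating Invest's and Hold's payoffs gives −10q + 3 = 12q − 6 ⇒ q = 9/22.

5/11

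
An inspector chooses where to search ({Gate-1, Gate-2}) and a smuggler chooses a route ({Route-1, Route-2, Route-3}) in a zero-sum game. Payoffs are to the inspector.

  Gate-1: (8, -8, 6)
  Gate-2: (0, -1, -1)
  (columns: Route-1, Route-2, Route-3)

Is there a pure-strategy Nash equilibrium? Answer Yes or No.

Yes

Row minima: Gate-1 → -8, Gate-2 → -1; maximin = -1.
Column maxima: Route-1 → 8, Route-2 → -1, Route-3 → 6; minimax = -1.
maximin = minimax = -1, so a saddle point exists.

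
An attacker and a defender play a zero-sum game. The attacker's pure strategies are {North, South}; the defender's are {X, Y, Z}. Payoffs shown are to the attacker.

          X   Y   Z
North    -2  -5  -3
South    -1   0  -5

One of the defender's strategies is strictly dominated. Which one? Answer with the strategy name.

X

Z holds the attacker's payoff strictly below X in every row: -3 < -2, -5 < -1.
So X is strictly dominated for the defender.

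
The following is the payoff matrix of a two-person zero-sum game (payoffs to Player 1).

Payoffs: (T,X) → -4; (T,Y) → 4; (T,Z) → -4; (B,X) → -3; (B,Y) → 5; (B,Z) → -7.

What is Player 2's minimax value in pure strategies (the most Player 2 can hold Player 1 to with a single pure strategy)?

-4

Column maxima: X → -3, Y → 5, Z → -4.
The smallest of these is -4.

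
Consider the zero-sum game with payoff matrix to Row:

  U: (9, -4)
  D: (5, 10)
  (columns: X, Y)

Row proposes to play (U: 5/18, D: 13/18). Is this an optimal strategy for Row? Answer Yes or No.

Against X this mix gives (5/18)·9 + (13/18)·5 = 55/9.
Against Y this mix gives (5/18)·(-4) + (13/18)·10 = 55/9.
All of Column's active replies (X, Y) yield 55/9, and no column does worse for Row. The mix makes Column indifferent and guarantees 55/9, so it is optimal.

Yes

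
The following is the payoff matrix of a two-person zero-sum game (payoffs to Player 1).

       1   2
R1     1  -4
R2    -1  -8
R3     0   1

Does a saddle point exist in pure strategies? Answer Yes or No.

No

Row minima: R1 → -4, R2 → -8, R3 → 0; maximin = 0.
Column maxima: 1 → 1, 2 → 1; minimax = 1.
0 ≠ 1, so no pure-strategy equilibrium exists.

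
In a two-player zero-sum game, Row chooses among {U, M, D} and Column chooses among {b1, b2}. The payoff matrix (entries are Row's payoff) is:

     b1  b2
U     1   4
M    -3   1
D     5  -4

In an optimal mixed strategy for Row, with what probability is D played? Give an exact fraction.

Row minima: U → 1, M → -3, D → -4; maximin = 1.
Column maxima: b1 → 5, b2 → 4; minimax = 4.
1 ≠ 4, so there is no saddle point; optimal play is mixed.
M is strictly dominated by U, so Row never plays it.
On the remaining 2×2 (U, D vs b1, b2):
Let Row play U with probability p. Expected payoff against b1: 1p + 5(1−p) = −4p + 5; against b2: 4p + (-4)(1−p) = 8p − 4.
Setting these equal: −4p + 5 = 8p − 4 ⇒ −12p = -9 ⇒ p = 3/4, and the value is (-4)·(3/4) + 5 = 2.
For Column: with q = P(b1), equating U's and D's payoffs gives −3q + 4 = 9q − 4 ⇒ q = 2/3.

1/4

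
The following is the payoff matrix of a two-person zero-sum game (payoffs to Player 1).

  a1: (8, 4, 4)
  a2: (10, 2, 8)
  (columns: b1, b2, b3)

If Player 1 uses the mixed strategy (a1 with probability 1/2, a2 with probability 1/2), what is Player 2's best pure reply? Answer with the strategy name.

b2

If Player 2 plays b1, Player 1's expected payoff is (1/2)·8 + (1/2)·10 = 9.
If Player 2 plays b2, Player 1's expected payoff is (1/2)·4 + (1/2)·2 = 3.
If Player 2 plays b3, Player 1's expected payoff is (1/2)·4 + (1/2)·8 = 6.
Player 2 minimizes Player 1's payoff; the smallest is 3, so the best response is b2.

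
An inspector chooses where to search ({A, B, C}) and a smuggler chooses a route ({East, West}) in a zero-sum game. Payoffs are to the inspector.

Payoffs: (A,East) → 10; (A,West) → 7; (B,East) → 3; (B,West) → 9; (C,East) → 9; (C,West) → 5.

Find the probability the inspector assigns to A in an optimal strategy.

2/3

Row minima: A → 7, B → 3, C → 5; maximin = 7.
Column maxima: East → 10, West → 9; minimax = 9.
7 ≠ 9, so there is no saddle point; optimal play is mixed.
C is strictly dominated by A, so the inspector never plays it.
On the remaining 2×2 (A, B vs East, West):
Let the inspector play A with probability p. Expected payoff against East: 10p + 3(1−p) = 7p + 3; against West: 7p + 9(1−p) = −2p + 9.
Setting these equal: 7p + 3 = −2p + 9 ⇒ 9p = 6 ⇒ p = 2/3, and the value is (7)·(2/3) + 3 = 23/3.
For the smuggler: with q = P(East), equating A's and B's payoffs gives 3q + 7 = −6q + 9 ⇒ q = 2/9.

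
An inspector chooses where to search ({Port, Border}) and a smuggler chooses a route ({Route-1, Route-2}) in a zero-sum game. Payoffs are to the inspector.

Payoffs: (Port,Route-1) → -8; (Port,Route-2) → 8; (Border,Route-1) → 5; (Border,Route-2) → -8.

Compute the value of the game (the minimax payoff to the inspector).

-24/29

Row minima: Port → -8, Border → -8; maximin = -8.
Column maxima: Route-1 → 5, Route-2 → 8; minimax = 5.
-8 ≠ 5, so there is no saddle point; optimal play is mixed.
Let the inspector play Port with probability p. Expected payoff against Route-1: (-8)p + 5(1−p) = −13p + 5; against Route-2: 8p + (-8)(1−p) = 16p − 8.
Setting these equal: −13p + 5 = 16p − 8 ⇒ −29p = -13 ⇒ p = 13/29, and the value is (-13)·(13/29) + 5 = -24/29.
For the smuggler: with q = P(Route-1), equating Port's and Border's payoffs gives −16q + 8 = 13q − 8 ⇒ q = 16/29.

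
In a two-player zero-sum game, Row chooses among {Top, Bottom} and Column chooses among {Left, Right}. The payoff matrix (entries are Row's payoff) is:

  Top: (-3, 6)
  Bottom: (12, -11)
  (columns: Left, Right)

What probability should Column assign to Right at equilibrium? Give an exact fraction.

15/32

Row minima: Top → -3, Bottom → -11; maximin = -3.
Column maxima: Left → 12, Right → 6; minimax = 6.
-3 ≠ 6, so there is no saddle point; optimal play is mixed.
Let Row play Top with probability p. Expected payoff against Left: (-3)p + 12(1−p) = −15p + 12; against Right: 6p + (-11)(1−p) = 17p − 11.
Setting these equal: −15p + 12 = 17p − 11 ⇒ −32p = -23 ⇒ p = 23/32, and the value is (-15)·(23/32) + 12 = 39/32.
For Column: with q = P(Left), equating Top's and Bottom's payoffs gives −9q + 6 = 23q − 11 ⇒ q = 17/32.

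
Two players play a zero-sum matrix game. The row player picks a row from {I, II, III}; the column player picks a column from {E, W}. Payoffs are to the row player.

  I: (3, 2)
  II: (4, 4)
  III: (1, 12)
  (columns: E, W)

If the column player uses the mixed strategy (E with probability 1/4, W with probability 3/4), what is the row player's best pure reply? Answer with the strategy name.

Expected payoff of I: (1/4)·3 + (3/4)·2 = 9/4.
Expected payoff of II: (1/4)·4 + (3/4)·4 = 4.
Expected payoff of III: (1/4)·1 + (3/4)·12 = 37/4.
The largest is 37/4, so the row player's best response is III.

III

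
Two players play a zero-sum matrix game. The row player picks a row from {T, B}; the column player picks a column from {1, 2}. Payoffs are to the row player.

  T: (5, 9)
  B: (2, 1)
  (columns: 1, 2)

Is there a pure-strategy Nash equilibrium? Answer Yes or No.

Yes

Row minima: T → 5, B → 1; maximin = 5.
Column maxima: 1 → 5, 2 → 9; minimax = 5.
maximin = minimax = 5, so a saddle point exists.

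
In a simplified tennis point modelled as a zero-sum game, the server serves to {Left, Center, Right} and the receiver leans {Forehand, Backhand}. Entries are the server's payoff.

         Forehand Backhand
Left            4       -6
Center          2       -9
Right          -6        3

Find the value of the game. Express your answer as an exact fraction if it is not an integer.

-24/19

Row minima: Left → -6, Center → -9, Right → -6; maximin = -6.
Column maxima: Forehand → 4, Backhand → 3; minimax = 3.
-6 ≠ 3, so there is no saddle point; optimal play is mixed.
Center is strictly dominated by Left, so the server never plays it.
On the remaining 2×2 (Left, Right vs Forehand, Backhand):
Let the server play Left with probability p. Expected payoff against Forehand: 4p + (-6)(1−p) = 10p − 6; against Backhand: (-6)p + 3(1−p) = −9p + 3.
Setting these equal: 10p − 6 = −9p + 3 ⇒ 19p = 9 ⇒ p = 9/19, and the value is (10)·(9/19) − 6 = -24/19.
For the receiver: with q = P(Forehand), equating Left's and Right's payoffs gives 10q − 6 = −9q + 3 ⇒ q = 9/19.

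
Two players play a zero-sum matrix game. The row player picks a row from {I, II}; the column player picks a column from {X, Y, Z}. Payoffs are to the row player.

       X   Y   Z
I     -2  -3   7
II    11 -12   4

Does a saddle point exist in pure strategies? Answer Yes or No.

Row minima: I → -3, II → -12; maximin = -3.
Column maxima: X → 11, Y → -3, Z → 7; minimax = -3.
maximin = minimax = -3, so a saddle point exists.

Yes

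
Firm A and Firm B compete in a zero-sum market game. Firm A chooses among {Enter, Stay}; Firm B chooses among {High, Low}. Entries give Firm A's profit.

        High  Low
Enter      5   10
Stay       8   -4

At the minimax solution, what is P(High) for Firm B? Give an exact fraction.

Row minima: Enter → 5, Stay → -4; maximin = 5.
Column maxima: High → 8, Low → 10; minimax = 8.
5 ≠ 8, so there is no saddle point; optimal play is mixed.
Let Firm A play Enter with probability p. Expected payoff against High: 5p + 8(1−p) = −3p + 8; against Low: 10p + (-4)(1−p) = 14p − 4.
Setting these equal: −3p + 8 = 14p − 4 ⇒ −17p = -12 ⇒ p = 12/17, and the value is (-3)·(12/17) + 8 = 100/17.
For Firm B: with q = P(High), equating Enter's and Stay's payoffs gives −5q + 10 = 12q − 4 ⇒ q = 14/17.

14/17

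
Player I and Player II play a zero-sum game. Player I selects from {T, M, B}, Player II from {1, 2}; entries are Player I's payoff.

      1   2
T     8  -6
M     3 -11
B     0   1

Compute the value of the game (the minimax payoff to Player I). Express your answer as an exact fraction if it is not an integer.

Row minima: T → -6, M → -11, B → 0; maximin = 0.
Column maxima: 1 → 8, 2 → 1; minimax = 1.
0 ≠ 1, so there is no saddle point; optimal play is mixed.
M is strictly dominated by T, so Player I never plays it.
On the remaining 2×2 (T, B vs 1, 2):
Let Player I play T with probability p. Expected payoff against 1: 8p + 0(1−p) = 8p; against 2: (-6)p + 1(1−p) = −7p + 1.
Setting these equal: 8p = −7p + 1 ⇒ 15p = 1 ⇒ p = 1/15, and the value is (8)·(1/15) = 8/15.
For Player II: with q = P(1), equating T's and B's payoffs gives 14q − 6 = −q + 1 ⇒ q = 7/15.

8/15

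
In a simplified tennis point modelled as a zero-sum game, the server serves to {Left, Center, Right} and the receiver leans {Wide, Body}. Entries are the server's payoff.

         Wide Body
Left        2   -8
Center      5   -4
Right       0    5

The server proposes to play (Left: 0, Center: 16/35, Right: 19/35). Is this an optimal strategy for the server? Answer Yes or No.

Against Wide this mix gives (16/35)·5 + (19/35)·0 = 16/7.
Against Body this mix gives (16/35)·(-4) + (19/35)·5 = 31/35.
The receiver will play Body, holding the server to 31/35. Shifting weight toward the row that does better against Body would raise this floor (the equalizing mix achieves 25/14 against both Body and Wide), so the proposed strategy is not optimal.

No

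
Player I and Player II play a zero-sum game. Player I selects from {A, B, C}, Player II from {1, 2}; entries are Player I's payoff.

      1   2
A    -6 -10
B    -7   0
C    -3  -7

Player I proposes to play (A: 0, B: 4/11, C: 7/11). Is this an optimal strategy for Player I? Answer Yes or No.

Against 1 this mix gives (4/11)·(-7) + (7/11)·(-3) = -49/11.
Against 2 this mix gives (4/11)·0 + (7/11)·(-7) = -49/11.
All of Player II's active replies (1, 2) yield -49/11, and no column does worse for Player I. The mix makes Player II indifferent and guarantees -49/11, so it is optimal.

Yes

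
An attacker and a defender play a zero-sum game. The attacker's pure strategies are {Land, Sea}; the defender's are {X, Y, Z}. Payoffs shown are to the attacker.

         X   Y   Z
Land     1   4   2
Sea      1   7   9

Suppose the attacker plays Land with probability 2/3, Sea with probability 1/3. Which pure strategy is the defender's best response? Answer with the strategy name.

If the defender plays X, the attacker's expected payoff is (2/3)·1 + (1/3)·1 = 1.
If the defender plays Y, the attacker's expected payoff is (2/3)·4 + (1/3)·7 = 5.
If the defender plays Z, the attacker's expected payoff is (2/3)·2 + (1/3)·9 = 13/3.
The defender minimizes the attacker's payoff; the smallest is 1, so the best response is X.

X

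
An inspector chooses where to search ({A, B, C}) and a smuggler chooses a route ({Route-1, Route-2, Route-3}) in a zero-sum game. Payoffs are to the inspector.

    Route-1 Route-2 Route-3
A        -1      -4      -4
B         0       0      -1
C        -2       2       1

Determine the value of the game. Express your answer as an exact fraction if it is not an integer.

Row minima: A → -4, B → -1, C → -2; maximin = -1.
Column maxima: Route-1 → 0, Route-2 → 2, Route-3 → 1; minimax = 0.
-1 ≠ 0, so there is no saddle point; optimal play is mixed.
A is strictly dominated by B, so the inspector never plays it.
With A eliminated, Route-2 is strictly dominated by Route-3 (it gives the inspector strictly more in every remaining row), so the smuggler never plays it.
On the remaining 2×2 (B, C vs Route-1, Route-3):
Let the inspector play B with probability p. Expected payoff against Route-1: 0p + (-2)(1−p) = 2p − 2; against Route-3: (-1)p + 1(1−p) = −2p + 1.
Setting these equal: 2p − 2 = −2p + 1 ⇒ 4p = 3 ⇒ p = 3/4, and the value is (2)·(3/4) − 2 = -1/2.
For the smuggler: with q = P(Route-1), equating B's and C's payoffs gives q − 1 = −3q + 1 ⇒ q = 1/2.

-1/2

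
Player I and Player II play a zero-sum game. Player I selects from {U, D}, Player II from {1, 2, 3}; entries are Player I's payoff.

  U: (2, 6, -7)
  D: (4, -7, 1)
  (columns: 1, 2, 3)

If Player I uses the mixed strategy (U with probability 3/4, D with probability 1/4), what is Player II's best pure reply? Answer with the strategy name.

If Player II plays 1, Player I's expected payoff is (3/4)·2 + (1/4)·4 = 5/2.
If Player II plays 2, Player I's expected payoff is (3/4)·6 + (1/4)·(-7) = 11/4.
If Player II plays 3, Player I's expected payoff is (3/4)·(-7) + (1/4)·1 = -5.
Player II minimizes Player I's payoff; the smallest is -5, so the best response is 3.

3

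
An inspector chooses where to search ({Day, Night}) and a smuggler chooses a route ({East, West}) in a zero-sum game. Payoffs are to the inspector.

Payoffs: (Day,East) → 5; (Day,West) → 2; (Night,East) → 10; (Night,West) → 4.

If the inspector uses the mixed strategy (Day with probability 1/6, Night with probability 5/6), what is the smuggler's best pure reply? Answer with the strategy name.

If the smuggler plays East, the inspector's expected payoff is (1/6)·5 + (5/6)·10 = 55/6.
If the smuggler plays West, the inspector's expected payoff is (1/6)·2 + (5/6)·4 = 11/3.
The smuggler minimizes the inspector's payoff; the smallest is 11/3, so the best response is West.

West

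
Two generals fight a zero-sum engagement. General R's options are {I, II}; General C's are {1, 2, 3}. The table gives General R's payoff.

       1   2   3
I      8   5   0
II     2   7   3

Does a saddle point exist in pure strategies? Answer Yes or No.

Row minima: I → 0, II → 2; maximin = 2.
Column maxima: 1 → 8, 2 → 7, 3 → 3; minimax = 3.
2 ≠ 3, so no pure-strategy equilibrium exists.

No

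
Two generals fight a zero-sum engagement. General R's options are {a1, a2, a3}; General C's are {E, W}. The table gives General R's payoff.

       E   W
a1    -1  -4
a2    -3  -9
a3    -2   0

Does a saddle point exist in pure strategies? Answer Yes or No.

No

Row minima: a1 → -4, a2 → -9, a3 → -2; maximin = -2.
Column maxima: E → -1, W → 0; minimax = -1.
-2 ≠ -1, so no pure-strategy equilibrium exists.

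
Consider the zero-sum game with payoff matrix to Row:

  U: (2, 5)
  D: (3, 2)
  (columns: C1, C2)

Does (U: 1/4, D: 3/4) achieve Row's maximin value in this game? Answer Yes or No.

Yes

Against C1 this mix gives (1/4)·2 + (3/4)·3 = 11/4.
Against C2 this mix gives (1/4)·5 + (3/4)·2 = 11/4.
All of Column's active replies (C1, C2) yield 11/4, and no column does worse for Row. The mix makes Column indifferent and guarantees 11/4, so it is optimal.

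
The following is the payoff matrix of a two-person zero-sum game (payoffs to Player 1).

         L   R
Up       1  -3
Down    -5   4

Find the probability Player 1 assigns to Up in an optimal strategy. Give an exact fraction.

9/13

Row minima: Up → -3, Down → -5; maximin = -3.
Column maxima: L → 1, R → 4; minimax = 1.
-3 ≠ 1, so there is no saddle point; optimal play is mixed.
Let Player 1 play Up with probability p. Expected payoff against L: 1p + (-5)(1−p) = 6p − 5; against R: (-3)p + 4(1−p) = −7p + 4.
Setting these equal: 6p − 5 = −7p + 4 ⇒ 13p = 9 ⇒ p = 9/13, and the value is (6)·(9/13) − 5 = -11/13.
For Player 2: with q = P(L), equating Up's and Down's payoffs gives 4q − 3 = −9q + 4 ⇒ q = 7/13.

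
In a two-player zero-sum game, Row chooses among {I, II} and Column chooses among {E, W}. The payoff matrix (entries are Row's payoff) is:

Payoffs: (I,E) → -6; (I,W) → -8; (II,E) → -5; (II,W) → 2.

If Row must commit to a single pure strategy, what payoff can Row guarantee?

Row minima: I → -8, II → -5.
The best of these is -5.

-5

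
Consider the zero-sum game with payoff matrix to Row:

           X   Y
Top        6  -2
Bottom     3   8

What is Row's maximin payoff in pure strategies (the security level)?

Row minima: Top → -2, Bottom → 3.
The best of these is 3.

3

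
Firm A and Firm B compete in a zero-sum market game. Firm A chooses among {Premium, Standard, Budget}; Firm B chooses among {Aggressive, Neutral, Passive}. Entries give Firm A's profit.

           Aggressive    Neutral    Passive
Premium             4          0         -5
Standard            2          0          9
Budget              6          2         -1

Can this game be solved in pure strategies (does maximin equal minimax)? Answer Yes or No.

Row minima: Premium → -5, Standard → 0, Budget → -1; maximin = 0.
Column maxima: Aggressive → 6, Neutral → 2, Passive → 9; minimax = 2.
0 ≠ 2, so no pure-strategy equilibrium exists.

No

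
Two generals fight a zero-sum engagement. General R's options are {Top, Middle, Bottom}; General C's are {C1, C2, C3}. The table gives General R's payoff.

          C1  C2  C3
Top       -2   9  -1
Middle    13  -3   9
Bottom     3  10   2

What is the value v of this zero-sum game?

24/5

Row minima: Top → -2, Middle → -3, Bottom → 2; maximin = 2.
Column maxima: C1 → 13, C2 → 10, C3 → 9; minimax = 9.
2 ≠ 9, so there is no saddle point; optimal play is mixed.
Top is strictly dominated by Bottom, so General R never plays it.
With Top eliminated, C1 is strictly dominated by C3 (it gives General R strictly more in every remaining row), so General C never plays it.
On the remaining 2×2 (Middle, Bottom vs C2, C3):
Let General R play Middle with probability p. Expected payoff against C2: (-3)p + 10(1−p) = −13p + 10; against C3: 9p + 2(1−p) = 7p + 2.
Setting these equal: −13p + 10 = 7p + 2 ⇒ −20p = -8 ⇒ p = 2/5, and the value is (-13)·(2/5) + 10 = 24/5.
For General C: with q = P(C2), equating Middle's and Bottom's payoffs gives −12q + 9 = 8q + 2 ⇒ q = 7/20.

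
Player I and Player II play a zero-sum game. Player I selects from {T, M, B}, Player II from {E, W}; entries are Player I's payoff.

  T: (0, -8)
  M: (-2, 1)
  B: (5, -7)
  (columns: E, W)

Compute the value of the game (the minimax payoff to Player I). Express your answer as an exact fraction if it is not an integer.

Row minima: T → -8, M → -2, B → -7; maximin = -2.
Column maxima: E → 5, W → 1; minimax = 1.
-2 ≠ 1, so there is no saddle point; optimal play is mixed.
T is strictly dominated by B, so Player I never plays it.
On the remaining 2×2 (M, B vs E, W):
Let Player I play M with probability p. Expected payoff against E: (-2)p + 5(1−p) = −7p + 5; against W: 1p + (-7)(1−p) = 8p − 7.
Setting these equal: −7p + 5 = 8p − 7 ⇒ −15p = -12 ⇒ p = 4/5, and the value is (-7)·(4/5) + 5 = -3/5.
For Player II: with q = P(E), equating M's and B's payoffs gives −3q + 1 = 12q − 7 ⇒ q = 8/15.

-3/5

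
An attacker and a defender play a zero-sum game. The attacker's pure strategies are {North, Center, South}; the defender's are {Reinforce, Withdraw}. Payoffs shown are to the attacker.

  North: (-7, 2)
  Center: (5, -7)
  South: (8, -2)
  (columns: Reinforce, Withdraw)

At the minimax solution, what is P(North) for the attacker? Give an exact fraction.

Row minima: North → -7, Center → -7, South → -2; maximin = -2.
Column maxima: Reinforce → 8, Withdraw → 2; minimax = 2.
-2 ≠ 2, so there is no saddle point; optimal play is mixed.
Center is strictly dominated by South, so the attacker never plays it.
On the remaining 2×2 (North, South vs Reinforce, Withdraw):
Let the attacker play North with probability p. Expected payoff against Reinforce: (-7)p + 8(1−p) = −15p + 8; against Withdraw: 2p + (-2)(1−p) = 4p − 2.
Setting these equal: −15p + 8 = 4p − 2 ⇒ −19p = -10 ⇒ p = 10/19, and the value is (-15)·(10/19) + 8 = 2/19.
For the defender: with q = P(Reinforce), equating North's and South's payoffs gives −9q + 2 = 10q − 2 ⇒ q = 4/19.

10/19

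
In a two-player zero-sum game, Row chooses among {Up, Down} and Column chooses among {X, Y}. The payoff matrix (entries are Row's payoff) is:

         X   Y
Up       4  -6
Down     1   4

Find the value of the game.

22/13

Row minima: Up → -6, Down → 1; maximin = 1.
Column maxima: X → 4, Y → 4; minimax = 4.
1 ≠ 4, so there is no saddle point; optimal play is mixed.
Let Row play Up with probability p. Expected payoff against X: 4p + 1(1−p) = 3p + 1; against Y: (-6)p + 4(1−p) = −10p + 4.
Setting these equal: 3p + 1 = −10p + 4 ⇒ 13p = 3 ⇒ p = 3/13, and the value is (3)·(3/13) + 1 = 22/13.
For Column: with q = P(X), equating Up's and Down's payoffs gives 10q − 6 = −3q + 4 ⇒ q = 10/13.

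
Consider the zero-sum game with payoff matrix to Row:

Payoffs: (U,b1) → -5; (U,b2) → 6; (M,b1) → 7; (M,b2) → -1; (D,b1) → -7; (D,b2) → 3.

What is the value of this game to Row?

Row minima: U → -5, M → -1, D → -7; maximin = -1.
Column maxima: b1 → 7, b2 → 6; minimax = 6.
-1 ≠ 6, so there is no saddle point; optimal play is mixed.
D is strictly dominated by U, so Row never plays it.
On the remaining 2×2 (U, M vs b1, b2):
Let Row play U with probability p. Expected payoff against b1: (-5)p + 7(1−p) = −12p + 7; against b2: 6p + (-1)(1−p) = 7p − 1.
Setting these equal: −12p + 7 = 7p − 1 ⇒ −19p = -8 ⇒ p = 8/19, and the value is (-12)·(8/19) + 7 = 37/19.
For Column: with q = P(b1), equating U's and M's payoffs gives −11q + 6 = 8q − 1 ⇒ q = 7/19.

37/19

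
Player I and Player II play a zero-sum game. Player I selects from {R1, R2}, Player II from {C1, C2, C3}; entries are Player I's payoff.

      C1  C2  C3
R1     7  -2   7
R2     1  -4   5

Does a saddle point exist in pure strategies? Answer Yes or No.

Yes

Row minima: R1 → -2, R2 → -4; maximin = -2.
Column maxima: C1 → 7, C2 → -2, C3 → 7; minimax = -2.
maximin = minimax = -2, so a saddle point exists.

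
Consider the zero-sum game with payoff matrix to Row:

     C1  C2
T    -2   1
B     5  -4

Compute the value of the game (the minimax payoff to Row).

-1/4

Row minima: T → -2, B → -4; maximin = -2.
Column maxima: C1 → 5, C2 → 1; minimax = 1.
-2 ≠ 1, so there is no saddle point; optimal play is mixed.
Let Row play T with probability p. Expected payoff against C1: (-2)p + 5(1−p) = −7p + 5; against C2: 1p + (-4)(1−p) = 5p − 4.
Setting these equal: −7p + 5 = 5p − 4 ⇒ −12p = -9 ⇒ p = 3/4, and the value is (-7)·(3/4) + 5 = -1/4.
For Column: with q = P(C1), equating T's and B's payoffs gives −3q + 1 = 9q − 4 ⇒ q = 5/12.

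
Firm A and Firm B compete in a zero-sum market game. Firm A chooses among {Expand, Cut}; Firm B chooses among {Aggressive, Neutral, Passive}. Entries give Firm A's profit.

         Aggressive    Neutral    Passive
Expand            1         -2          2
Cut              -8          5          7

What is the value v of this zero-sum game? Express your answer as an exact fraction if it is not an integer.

Row minima: Expand → -2, Cut → -8; maximin = -2.
Column maxima: Aggressive → 1, Neutral → 5, Passive → 7; minimax = 1.
-2 ≠ 1, so there is no saddle point; optimal play is mixed.
Passive is strictly dominated by Aggressive (it gives Firm A strictly more in every row), so Firm B never plays it.
On the remaining 2×2 (Expand, Cut vs Aggressive, Neutral):
Let Firm A play Expand with probability p. Expected payoff against Aggressive: 1p + (-8)(1−p) = 9p − 8; against Neutral: (-2)p + 5(1−p) = −7p + 5.
Setting these equal: 9p − 8 = −7p + 5 ⇒ 16p = 13 ⇒ p = 13/16, and the value is (9)·(13/16) − 8 = -11/16.
For Firm B: with q = P(Aggressive), equating Expand's and Cut's payoffs gives 3q − 2 = −13q + 5 ⇒ q = 7/16.

-11/16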